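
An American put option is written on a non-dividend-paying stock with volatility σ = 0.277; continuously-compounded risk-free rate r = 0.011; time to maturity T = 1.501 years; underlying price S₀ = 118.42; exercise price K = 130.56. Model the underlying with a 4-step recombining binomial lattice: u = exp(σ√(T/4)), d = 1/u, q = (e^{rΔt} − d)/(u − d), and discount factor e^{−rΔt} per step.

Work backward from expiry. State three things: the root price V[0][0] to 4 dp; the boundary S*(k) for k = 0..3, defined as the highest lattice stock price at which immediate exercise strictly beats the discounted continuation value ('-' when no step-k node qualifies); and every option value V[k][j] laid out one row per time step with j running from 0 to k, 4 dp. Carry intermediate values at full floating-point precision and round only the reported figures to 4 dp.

Δt=0.37525  u=1.18493  d=0.84393  q=0.46981  discount=0.99588
step 4 (expiry): payoffs max(K−S,0) = 70.4905 46.2188 12.1400 0.0000 0.0000
step 3: (k=3,j=0): S=71.1782, (K−S)⁺=59.3818, hold=58.8440 ⇒ V=59.3818 exercise | (k=3,j=1): S=99.9384, (K−S)⁺=30.6216, hold=30.0838 ⇒ V=30.6216 exercise | (k=3,j=2): S=140.3194, (K−S)⁺=0.0000, hold=6.4100 ⇒ V=6.4100 continue | (k=3,j=3): S=197.0167, (K−S)⁺=0.0000, hold=0.0000 ⇒ V=0.0000 continue  boundary S*=99.9384
step 2: (k=2,j=0): S=84.3412, (K−S)⁺=46.2188, hold=45.6810 ⇒ V=46.2188 exercise | (k=2,j=1): S=118.4200, (K−S)⁺=12.1400, hold=19.1675 ⇒ V=19.1675 continue | (k=2,j=2): S=166.2687, (K−S)⁺=0.0000, hold=3.3845 ⇒ V=3.3845 continue  boundary S*=84.3412
step 1: (k=1,j=0): S=99.9384, (K−S)⁺=30.6216, hold=33.3718 ⇒ V=33.3718 continue | (k=1,j=1): S=140.3194, (K−S)⁺=0.0000, hold=11.7040 ⇒ V=11.7040 continue  boundary S*=-
step 0: (k=0,j=0): S=118.4200, (K−S)⁺=12.1400, hold=23.0965 ⇒ V=23.0965 continue  boundary S*=-

price = 23.0965
boundary = - - 84.3412 99.9384
tree:
23.0965
33.3718 11.7040
46.2188 19.1675 3.3845
59.3818 30.6216 6.4100 0.0000
70.4905 46.2188 12.1400 0.0000 0.0000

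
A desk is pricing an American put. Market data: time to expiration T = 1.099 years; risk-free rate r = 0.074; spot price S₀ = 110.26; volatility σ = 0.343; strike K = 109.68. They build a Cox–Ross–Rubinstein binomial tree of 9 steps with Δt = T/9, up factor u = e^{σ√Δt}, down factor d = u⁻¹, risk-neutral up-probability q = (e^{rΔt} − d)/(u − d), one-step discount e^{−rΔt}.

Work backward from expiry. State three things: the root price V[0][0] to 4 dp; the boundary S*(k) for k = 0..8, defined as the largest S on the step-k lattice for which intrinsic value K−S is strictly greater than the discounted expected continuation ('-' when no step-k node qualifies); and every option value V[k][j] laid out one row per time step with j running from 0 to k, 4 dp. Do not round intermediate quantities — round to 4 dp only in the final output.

Δt=0.12211, u=1.12734, d=0.88705, q=0.50785, disc=e^(-rΔt)=0.99100
k=9 terminal: V=max(K-S,0) → 72.1887 62.0327 49.1254 32.7217 11.8744 0.0000 0.0000 0.0000 0.0000 0.0000
k=8: j=0 S=42.2653 intr=67.4147 cont=66.4281 V=67.4147[EX]; j=1 S=53.7146 intr=55.9654 cont=54.9787 V=55.9654[EX]; j=2 S=68.2655 intr=41.4145 cont=40.4279 V=41.4145[EX]; j=3 S=86.7580 intr=22.9220 cont=21.9354 V=22.9220[EX]; j=4 S=110.2600 intr=0.0000 cont=5.7915 V=5.7915[hold]; j=5 S=140.1285 intr=0.0000 cont=0.0000 V=0.0000[hold]; j=6 S=178.0881 intr=0.0000 cont=0.0000 V=0.0000[hold]; j=7 S=226.3306 intr=0.0000 cont=0.0000 V=0.0000[hold]; j=8 S=287.6417 intr=0.0000 cont=0.0000 V=0.0000[hold]  S*(8)=86.7580
k=7: j=0 S=47.6473 intr=62.0327 cont=61.0461 V=62.0327[EX]; j=1 S=60.5546 intr=49.1254 cont=48.1388 V=49.1254[EX]; j=2 S=76.9583 intr=32.7217 cont=31.7351 V=32.7217[EX]; j=3 S=97.8056 intr=11.8744 cont=14.0944 V=14.0944[hold]; j=4 S=124.3003 intr=0.0000 cont=2.8246 V=2.8246[hold]; j=5 S=157.9722 intr=0.0000 cont=0.0000 V=0.0000[hold]; j=6 S=200.7655 intr=0.0000 cont=0.0000 V=0.0000[hold]; j=7 S=255.1512 intr=0.0000 cont=0.0000 V=0.0000[hold]  S*(7)=76.9583
k=6: j=0 S=53.7146 intr=55.9654 cont=54.9787 V=55.9654[EX]; j=1 S=68.2655 intr=41.4145 cont=40.4279 V=41.4145[EX]; j=2 S=86.7580 intr=22.9220 cont=23.0526 V=23.0526[hold]; j=3 S=110.2600 intr=0.0000 cont=8.2958 V=8.2958[hold]; j=4 S=140.1285 intr=0.0000 cont=1.3777 V=1.3777[hold]; j=5 S=178.0881 intr=0.0000 cont=0.0000 V=0.0000[hold]; j=6 S=226.3306 intr=0.0000 cont=0.0000 V=0.0000[hold]  S*(6)=68.2655
k=5: j=0 S=60.5546 intr=49.1254 cont=48.1388 V=49.1254[EX]; j=1 S=76.9583 intr=32.7217 cont=31.8008 V=32.7217[EX]; j=2 S=97.8056 intr=11.8744 cont=15.4185 V=15.4185[hold]; j=3 S=124.3003 intr=0.0000 cont=4.7394 V=4.7394[hold]; j=4 S=157.9722 intr=0.0000 cont=0.6719 V=0.6719[hold]; j=5 S=200.7655 intr=0.0000 cont=0.0000 V=0.0000[hold]  S*(5)=76.9583
k=4: j=0 S=68.2655 intr=41.4145 cont=40.4279 V=41.4145[EX]; j=1 S=86.7580 intr=22.9220 cont=23.7190 V=23.7190[hold]; j=2 S=110.2600 intr=0.0000 cont=9.9052 V=9.9052[hold]; j=3 S=140.1285 intr=0.0000 cont=2.6497 V=2.6497[hold]; j=4 S=178.0881 intr=0.0000 cont=0.3277 V=0.3277[hold]  S*(4)=68.2655
k=3: j=0 S=76.9583 intr=32.7217 cont=32.1362 V=32.7217[EX]; j=1 S=97.8056 intr=11.8744 cont=16.5535 V=16.5535[hold]; j=2 S=124.3003 intr=0.0000 cont=6.1646 V=6.1646[hold]; j=3 S=157.9722 intr=0.0000 cont=1.4573 V=1.4573[hold]  S*(3)=76.9583
k=2: j=0 S=86.7580 intr=22.9220 cont=24.2903 V=24.2903[hold]; j=1 S=110.2600 intr=0.0000 cont=11.1761 V=11.1761[hold]; j=2 S=140.1285 intr=0.0000 cont=3.7400 V=3.7400[hold]  S*(2)=-
k=1: j=0 S=97.8056 intr=11.8744 cont=17.4717 V=17.4717[hold]; j=1 S=124.3003 intr=0.0000 cont=7.3331 V=7.3331[hold]  S*(1)=-
k=0: j=0 S=110.2600 intr=0.0000 cont=12.2120 V=12.2120[hold]  S*(0)=-

price = 12.2120
boundary = - - - 76.9583 68.2655 76.9583 68.2655 76.9583 86.7580
tree:
12.2120
17.4717 7.3331
24.2903 11.1761 3.7400
32.7217 16.5535 6.1646 1.4573
41.4145 23.7190 9.9052 2.6497 0.3277
49.1254 32.7217 15.4185 4.7394 0.6719 0.0000
55.9654 41.4145 23.0526 8.2958 1.3777 0.0000 0.0000
62.0327 49.1254 32.7217 14.0944 2.8246 0.0000 0.0000 0.0000
67.4147 55.9654 41.4145 22.9220 5.7915 0.0000 0.0000 0.0000 0.0000
72.1887 62.0327 49.1254 32.7217 11.8744 0.0000 0.0000 0.0000 0.0000 0.0000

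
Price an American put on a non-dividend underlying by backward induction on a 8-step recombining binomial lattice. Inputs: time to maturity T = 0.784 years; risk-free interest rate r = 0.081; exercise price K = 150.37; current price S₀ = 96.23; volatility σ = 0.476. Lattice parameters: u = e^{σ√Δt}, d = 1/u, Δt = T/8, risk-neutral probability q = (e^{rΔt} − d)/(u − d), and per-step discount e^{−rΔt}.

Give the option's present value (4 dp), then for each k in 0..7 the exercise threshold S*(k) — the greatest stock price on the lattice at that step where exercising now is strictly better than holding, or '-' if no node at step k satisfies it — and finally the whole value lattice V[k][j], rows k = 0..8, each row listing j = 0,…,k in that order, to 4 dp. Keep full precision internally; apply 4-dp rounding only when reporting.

Δt=0.09800, u=1.16069, d=0.86156, q=0.48946, disc=e^(-rΔt)=0.99209
k=8 terminal: V=max(K-S,0) → 121.1560 111.0131 97.3486 78.9400 54.1400 20.7296 0.0000 0.0000 0.0000
k=7: j=0 S=33.9083 intr=116.4617 cont=115.2728 V=116.4617[EX]; j=1 S=45.6810 intr=104.6890 cont=103.5000 V=104.6890[EX]; j=2 S=61.5412 intr=88.8288 cont=87.6399 V=88.8288[EX]; j=3 S=82.9078 intr=67.4622 cont=66.2733 V=67.4622[EX]; j=4 S=111.6929 intr=38.6771 cont=37.4882 V=38.6771[EX]; j=5 S=150.4718 intr=0.0000 cont=10.4997 V=10.4997[hold]; j=6 S=202.7146 intr=0.0000 cont=0.0000 V=0.0000[hold]; j=7 S=273.0957 intr=0.0000 cont=0.0000 V=0.0000[hold]  S*(7)=111.6929
k=6: j=0 S=39.3569 intr=111.0131 cont=109.8242 V=111.0131[EX]; j=1 S=53.0214 intr=97.3486 cont=96.1597 V=97.3486[EX]; j=2 S=71.4300 intr=78.9400 cont=77.7511 V=78.9400[EX]; j=3 S=96.2300 intr=54.1400 cont=52.9511 V=54.1400[EX]; j=4 S=129.6404 intr=20.7296 cont=24.6887 V=24.6887[hold]; j=5 S=174.6506 intr=0.0000 cont=5.3181 V=5.3181[hold]; j=6 S=235.2881 intr=0.0000 cont=0.0000 V=0.0000[hold]  S*(6)=96.2300
k=5: j=0 S=45.6810 intr=104.6890 cont=103.5000 V=104.6890[EX]; j=1 S=61.5412 intr=88.8288 cont=87.6399 V=88.8288[EX]; j=2 S=82.9078 intr=67.4622 cont=66.2733 V=67.4622[EX]; j=3 S=111.6929 intr=38.6771 cont=39.4107 V=39.4107[hold]; j=4 S=150.4718 intr=0.0000 cont=15.0873 V=15.0873[hold]; j=5 S=202.7146 intr=0.0000 cont=2.6937 V=2.6937[hold]  S*(5)=82.9078
k=4: j=0 S=53.0214 intr=97.3486 cont=96.1597 V=97.3486[EX]; j=1 S=71.4300 intr=78.9400 cont=77.7511 V=78.9400[EX]; j=2 S=96.2300 intr=54.1400 cont=53.3073 V=54.1400[EX]; j=3 S=129.6404 intr=20.7296 cont=27.2880 V=27.2880[hold]; j=4 S=174.6506 intr=0.0000 cont=8.9498 V=8.9498[hold]  S*(4)=96.2300
k=3: j=0 S=61.5412 intr=88.8288 cont=87.6399 V=88.8288[EX]; j=1 S=82.9078 intr=67.4622 cont=66.2733 V=67.4622[EX]; j=2 S=111.6929 intr=38.6771 cont=40.6729 V=40.6729[hold]; j=3 S=150.4718 intr=0.0000 cont=18.1674 V=18.1674[hold]  S*(3)=82.9078
k=2: j=0 S=71.4300 intr=78.9400 cont=77.7511 V=78.9400[EX]; j=1 S=96.2300 intr=54.1400 cont=53.9202 V=54.1400[EX]; j=2 S=129.6404 intr=20.7296 cont=29.4229 V=29.4229[hold]  S*(2)=96.2300
k=1: j=0 S=82.9078 intr=67.4622 cont=66.2733 V=67.4622[EX]; j=1 S=111.6929 intr=38.6771 cont=41.7096 V=41.7096[hold]  S*(1)=82.9078
k=0: j=0 S=96.2300 intr=54.1400 cont=54.4236 V=54.4236[hold]  S*(0)=-

price = 54.4236
boundary = - 82.9078 96.2300 82.9078 96.2300 82.9078 96.2300 111.6929
tree:
54.4236
67.4622 41.7096
78.9400 54.1400 29.4229
88.8288 67.4622 40.6729 18.1674
97.3486 78.9400 54.1400 27.2880 8.9498
104.6890 88.8288 67.4622 39.4107 15.0873 2.6937
111.0131 97.3486 78.9400 54.1400 24.6887 5.3181 0.0000
116.4617 104.6890 88.8288 67.4622 38.6771 10.4997 0.0000 0.0000
121.1560 111.0131 97.3486 78.9400 54.1400 20.7296 0.0000 0.0000 0.0000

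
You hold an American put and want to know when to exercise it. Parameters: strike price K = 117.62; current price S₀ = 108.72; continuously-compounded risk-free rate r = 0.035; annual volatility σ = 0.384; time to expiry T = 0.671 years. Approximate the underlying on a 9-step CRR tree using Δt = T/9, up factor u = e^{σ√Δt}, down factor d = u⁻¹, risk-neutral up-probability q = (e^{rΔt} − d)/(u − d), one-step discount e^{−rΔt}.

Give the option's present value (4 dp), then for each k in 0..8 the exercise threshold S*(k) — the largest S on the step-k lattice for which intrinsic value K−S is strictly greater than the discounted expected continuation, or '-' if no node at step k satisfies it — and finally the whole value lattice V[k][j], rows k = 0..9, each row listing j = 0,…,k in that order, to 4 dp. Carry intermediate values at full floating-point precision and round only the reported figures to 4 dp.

Δt=0.07456, u=1.11054, d=0.90046, q=0.48625, disc=e^(-rΔt)=0.99739
k=9 terminal: V=max(K-S,0) → 75.3059 65.4336 53.2581 38.2418 19.7221 0.0000 0.0000 0.0000 0.0000 0.0000
k=8: j=0 S=46.9917 intr=70.6283 cont=70.3218 V=70.6283[EX]; j=1 S=57.9553 intr=59.6647 cont=59.3582 V=59.6647[EX]; j=2 S=71.4768 intr=46.1432 cont=45.8367 V=46.1432[EX]; j=3 S=88.1530 intr=29.4670 cont=29.1604 V=29.4670[EX]; j=4 S=108.7200 intr=8.9000 cont=10.1059 V=10.1059[hold]; j=5 S=134.0854 intr=0.0000 cont=0.0000 V=0.0000[hold]; j=6 S=165.3689 intr=0.0000 cont=0.0000 V=0.0000[hold]; j=7 S=203.9510 intr=0.0000 cont=0.0000 V=0.0000[hold]; j=8 S=251.5348 intr=0.0000 cont=0.0000 V=0.0000[hold]  S*(8)=88.1530
k=7: j=0 S=52.1864 intr=65.4336 cont=65.1271 V=65.4336[EX]; j=1 S=64.3619 intr=53.2581 cont=52.9515 V=53.2581[EX]; j=2 S=79.3782 intr=38.2418 cont=37.9353 V=38.2418[EX]; j=3 S=97.8979 intr=19.7221 cont=20.0004 V=20.0004[hold]; j=4 S=120.7384 intr=0.0000 cont=5.1784 V=5.1784[hold]; j=5 S=148.9079 intr=0.0000 cont=0.0000 V=0.0000[hold]; j=6 S=183.6495 intr=0.0000 cont=0.0000 V=0.0000[hold]; j=7 S=226.4967 intr=0.0000 cont=0.0000 V=0.0000[hold]  S*(7)=79.3782
k=6: j=0 S=57.9553 intr=59.6647 cont=59.3582 V=59.6647[EX]; j=1 S=71.4768 intr=46.1432 cont=45.8367 V=46.1432[EX]; j=2 S=88.1530 intr=29.4670 cont=29.2954 V=29.4670[EX]; j=3 S=108.7200 intr=8.9000 cont=12.7599 V=12.7599[hold]; j=4 S=134.0854 intr=0.0000 cont=2.6535 V=2.6535[hold]; j=5 S=165.3689 intr=0.0000 cont=0.0000 V=0.0000[hold]; j=6 S=203.9510 intr=0.0000 cont=0.0000 V=0.0000[hold]  S*(6)=88.1530
k=5: j=0 S=64.3619 intr=53.2581 cont=52.9515 V=53.2581[EX]; j=1 S=79.3782 intr=38.2418 cont=37.9353 V=38.2418[EX]; j=2 S=97.8979 intr=19.7221 cont=21.2875 V=21.2875[hold]; j=3 S=120.7384 intr=0.0000 cont=7.8252 V=7.8252[hold]; j=4 S=148.9079 intr=0.0000 cont=1.3597 V=1.3597[hold]; j=5 S=183.6495 intr=0.0000 cont=0.0000 V=0.0000[hold]  S*(5)=79.3782
k=4: j=0 S=71.4768 intr=46.1432 cont=45.8367 V=46.1432[EX]; j=1 S=88.1530 intr=29.4670 cont=29.9196 V=29.9196[hold]; j=2 S=108.7200 intr=8.9000 cont=14.7031 V=14.7031[hold]; j=3 S=134.0854 intr=0.0000 cont=4.6691 V=4.6691[hold]; j=4 S=165.3689 intr=0.0000 cont=0.6967 V=0.6967[hold]  S*(4)=71.4768
k=3: j=0 S=79.3782 intr=38.2418 cont=38.1548 V=38.2418[EX]; j=1 S=97.8979 intr=19.7221 cont=22.4619 V=22.4619[hold]; j=2 S=120.7384 intr=0.0000 cont=9.7985 V=9.7985[hold]; j=3 S=148.9079 intr=0.0000 cont=2.7304 V=2.7304[hold]  S*(3)=79.3782
k=2: j=0 S=88.1530 intr=29.4670 cont=30.4892 V=30.4892[hold]; j=1 S=108.7200 intr=8.9000 cont=16.2619 V=16.2619[hold]; j=2 S=134.0854 intr=0.0000 cont=6.3451 V=6.3451[hold]  S*(2)=-
k=1: j=0 S=97.8979 intr=19.7221 cont=23.5098 V=23.5098[hold]; j=1 S=120.7384 intr=0.0000 cont=11.4100 V=11.4100[hold]  S*(1)=-
k=0: j=0 S=108.7200 intr=8.9000 cont=17.5803 V=17.5803[hold]  S*(0)=-

price = 17.5803
boundary = - - - 79.3782 71.4768 79.3782 88.1530 79.3782 88.1530
tree:
17.5803
23.5098 11.4100
30.4892 16.2619 6.3451
38.2418 22.4619 9.7985 2.7304
46.1432 29.9196 14.7031 4.6691 0.6967
53.2581 38.2418 21.2875 7.8252 1.3597 0.0000
59.6647 46.1432 29.4670 12.7599 2.6535 0.0000 0.0000
65.4336 53.2581 38.2418 20.0004 5.1784 0.0000 0.0000 0.0000
70.6283 59.6647 46.1432 29.4670 10.1059 0.0000 0.0000 0.0000 0.0000
75.3059 65.4336 53.2581 38.2418 19.7221 0.0000 0.0000 0.0000 0.0000 0.0000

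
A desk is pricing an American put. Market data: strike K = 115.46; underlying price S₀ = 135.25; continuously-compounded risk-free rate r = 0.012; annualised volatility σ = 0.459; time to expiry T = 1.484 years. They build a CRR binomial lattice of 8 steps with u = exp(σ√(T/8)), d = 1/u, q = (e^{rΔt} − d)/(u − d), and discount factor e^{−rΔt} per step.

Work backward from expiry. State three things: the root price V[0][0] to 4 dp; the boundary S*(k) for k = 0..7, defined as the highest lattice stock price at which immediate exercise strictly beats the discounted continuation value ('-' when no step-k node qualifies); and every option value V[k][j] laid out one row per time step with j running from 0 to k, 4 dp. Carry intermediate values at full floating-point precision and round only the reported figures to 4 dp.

Δt=0.18550, u=1.21858, d=0.82062, q=0.45634, disc=e^(-rΔt)=0.99778
k=8 terminal: V=max(K-S,0) → 87.6442 74.1549 54.1241 24.3794 0.0000 0.0000 0.0000 0.0000 0.0000
k=7: j=0 S=33.8959 intr=81.5641 cont=81.3073 V=81.5641[EX]; j=1 S=50.3337 intr=65.1263 cont=64.8696 V=65.1263[EX]; j=2 S=74.7430 intr=40.7170 cont=40.4603 V=40.7170[EX]; j=3 S=110.9894 intr=4.4706 cont=13.2247 V=13.2247[hold]; j=4 S=164.8136 intr=0.0000 cont=0.0000 V=0.0000[hold]; j=5 S=244.7396 intr=0.0000 cont=0.0000 V=0.0000[hold]; j=6 S=363.4257 intr=0.0000 cont=0.0000 V=0.0000[hold]; j=7 S=539.6683 intr=0.0000 cont=0.0000 V=0.0000[hold]  S*(7)=74.7430
k=6: j=0 S=41.3051 intr=74.1549 cont=73.8982 V=74.1549[EX]; j=1 S=61.3359 intr=54.1241 cont=53.8674 V=54.1241[EX]; j=2 S=91.0806 intr=24.3794 cont=28.1086 V=28.1086[hold]; j=3 S=135.2500 intr=0.0000 cont=7.1738 V=7.1738[hold]; j=4 S=200.8393 intr=0.0000 cont=0.0000 V=0.0000[hold]; j=5 S=298.2359 intr=0.0000 cont=0.0000 V=0.0000[hold]; j=6 S=442.8649 intr=0.0000 cont=0.0000 V=0.0000[hold]  S*(6)=61.3359
k=5: j=0 S=50.3337 intr=65.1263 cont=64.8696 V=65.1263[EX]; j=1 S=74.7430 intr=40.7170 cont=42.1583 V=42.1583[hold]; j=2 S=110.9894 intr=4.4706 cont=18.5140 V=18.5140[hold]; j=3 S=164.8136 intr=0.0000 cont=3.8914 V=3.8914[hold]; j=4 S=244.7396 intr=0.0000 cont=0.0000 V=0.0000[hold]; j=5 S=363.4257 intr=0.0000 cont=0.0000 V=0.0000[hold]  S*(5)=50.3337
k=4: j=0 S=61.3359 intr=54.1241 cont=54.5236 V=54.5236[hold]; j=1 S=91.0806 intr=24.3794 cont=31.2988 V=31.2988[hold]; j=2 S=135.2500 intr=0.0000 cont=11.8148 V=11.8148[hold]; j=3 S=200.8393 intr=0.0000 cont=2.1109 V=2.1109[hold]; j=4 S=298.2359 intr=0.0000 cont=0.0000 V=0.0000[hold]  S*(4)=-
k=3: j=0 S=74.7430 intr=40.7170 cont=43.8276 V=43.8276[hold]; j=1 S=110.9894 intr=4.4706 cont=22.3577 V=22.3577[hold]; j=2 S=164.8136 intr=0.0000 cont=7.3702 V=7.3702[hold]; j=3 S=244.7396 intr=0.0000 cont=1.1451 V=1.1451[hold]  S*(3)=-
k=2: j=0 S=91.0806 intr=24.3794 cont=33.9544 V=33.9544[hold]; j=1 S=135.2500 intr=0.0000 cont=15.4838 V=15.4838[hold]; j=2 S=200.8393 intr=0.0000 cont=4.5193 V=4.5193[hold]  S*(2)=-
k=1: j=0 S=110.9894 intr=4.4706 cont=25.4688 V=25.4688[hold]; j=1 S=164.8136 intr=0.0000 cont=10.4570 V=10.4570[hold]  S*(1)=-
k=0: j=0 S=135.2500 intr=0.0000 cont=18.5770 V=18.5770[hold]  S*(0)=-

price = 18.5770
boundary = - - - - - 50.3337 61.3359 74.7430
tree:
18.5770
25.4688 10.4570
33.9544 15.4838 4.5193
43.8276 22.3577 7.3702 1.1451
54.5236 31.2988 11.8148 2.1109 0.0000
65.1263 42.1583 18.5140 3.8914 0.0000 0.0000
74.1549 54.1241 28.1086 7.1738 0.0000 0.0000 0.0000
81.5641 65.1263 40.7170 13.2247 0.0000 0.0000 0.0000 0.0000
87.6442 74.1549 54.1241 24.3794 0.0000 0.0000 0.0000 0.0000 0.0000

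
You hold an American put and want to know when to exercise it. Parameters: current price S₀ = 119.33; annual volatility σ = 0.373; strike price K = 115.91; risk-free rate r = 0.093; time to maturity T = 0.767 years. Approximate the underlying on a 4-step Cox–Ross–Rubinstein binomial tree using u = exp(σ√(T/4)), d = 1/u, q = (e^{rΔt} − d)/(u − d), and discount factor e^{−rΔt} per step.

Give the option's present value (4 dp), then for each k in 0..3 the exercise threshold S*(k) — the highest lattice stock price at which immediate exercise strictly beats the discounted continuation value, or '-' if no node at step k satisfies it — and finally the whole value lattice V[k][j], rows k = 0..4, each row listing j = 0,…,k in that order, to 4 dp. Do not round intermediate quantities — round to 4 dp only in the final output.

params: Δt=0.19175 u=1.17743 d=0.84931 q=0.51409 e^(-rΔt)=0.98233
t_4 payoffs: 53.8217 29.8345 0.0000 0.0000 0.0000
t_3: node(3,0) S=73.1046 payoff=42.8054 vs cont=40.7568 → 42.8054 [stop]  node(3,1) S=101.3479 payoff=14.5621 vs cont=14.2406 → 14.5621 [stop]  node(3,2) S=140.5027 payoff=0.0000 vs cont=0.0000 → 0.0000 [wait]  node(3,3) S=194.7847 payoff=0.0000 vs cont=0.0000 → 0.0000 [wait]  ⇒ S*(3)=101.3479
t_2: node(2,0) S=86.0755 payoff=29.8345 vs cont=27.7858 → 29.8345 [stop]  node(2,1) S=119.3300 payoff=0.0000 vs cont=6.9508 → 6.9508 [wait]  node(2,2) S=165.4321 payoff=0.0000 vs cont=0.0000 → 0.0000 [wait]  ⇒ S*(2)=86.0755
t_1: node(1,0) S=101.3479 payoff=14.5621 vs cont=17.7508 → 17.7508 [wait]  node(1,1) S=140.5027 payoff=0.0000 vs cont=3.3177 → 3.3177 [wait]  ⇒ S*(1)=-
t_0: node(0,0) S=119.3300 payoff=0.0000 vs cont=10.1483 → 10.1483 [wait]  ⇒ S*(0)=-

price = 10.1483
boundary = - - 86.0755 101.3479
tree:
10.1483
17.7508 3.3177
29.8345 6.9508 0.0000
42.8054 14.5621 0.0000 0.0000
53.8217 29.8345 0.0000 0.0000 0.0000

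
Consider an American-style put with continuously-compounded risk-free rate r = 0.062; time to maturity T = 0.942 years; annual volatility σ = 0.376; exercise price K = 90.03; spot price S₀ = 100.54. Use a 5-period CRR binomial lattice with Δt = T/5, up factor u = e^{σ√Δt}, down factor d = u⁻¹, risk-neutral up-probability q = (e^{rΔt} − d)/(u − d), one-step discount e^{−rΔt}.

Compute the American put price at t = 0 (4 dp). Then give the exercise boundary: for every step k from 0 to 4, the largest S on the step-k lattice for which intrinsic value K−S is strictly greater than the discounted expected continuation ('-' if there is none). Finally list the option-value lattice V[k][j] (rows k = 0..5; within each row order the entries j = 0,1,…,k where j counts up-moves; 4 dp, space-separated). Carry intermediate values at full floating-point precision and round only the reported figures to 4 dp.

Δt=0.18840  u=1.17728  d=0.84942  q=0.49513  discount=0.98839
step 5 (expiry): payoffs max(K−S,0) = 45.5722 28.4125 4.6294 0.0000 0.0000 0.0000
step 4: (k=4,j=0): S=52.3391, (K−S)⁺=37.6909, hold=36.6454 ⇒ V=37.6909 exercise | (k=4,j=1): S=72.5408, (K−S)⁺=17.4892, hold=16.4437 ⇒ V=17.4892 exercise | (k=4,j=2): S=100.5400, (K−S)⁺=0.0000, hold=2.3101 ⇒ V=2.3101 continue | (k=4,j=3): S=139.3462, (K−S)⁺=0.0000, hold=0.0000 ⇒ V=0.0000 continue | (k=4,j=4): S=193.1308, (K−S)⁺=0.0000, hold=0.0000 ⇒ V=0.0000 continue  boundary S*=72.5408
step 3: (k=3,j=0): S=61.6175, (K−S)⁺=28.4125, hold=27.3670 ⇒ V=28.4125 exercise | (k=3,j=1): S=85.4006, (K−S)⁺=4.6294, hold=9.8578 ⇒ V=9.8578 continue | (k=3,j=2): S=118.3633, (K−S)⁺=0.0000, hold=1.1528 ⇒ V=1.1528 continue | (k=3,j=3): S=164.0489, (K−S)⁺=0.0000, hold=0.0000 ⇒ V=0.0000 continue  boundary S*=61.6175
step 2: (k=2,j=0): S=72.5408, (K−S)⁺=17.4892, hold=19.0023 ⇒ V=19.0023 continue | (k=2,j=1): S=100.5400, (K−S)⁺=0.0000, hold=5.4833 ⇒ V=5.4833 continue | (k=2,j=2): S=139.3462, (K−S)⁺=0.0000, hold=0.5753 ⇒ V=0.5753 continue  boundary S*=-
step 1: (k=1,j=0): S=85.4006, (K−S)⁺=4.6294, hold=12.1658 ⇒ V=12.1658 continue | (k=1,j=1): S=118.3633, (K−S)⁺=0.0000, hold=3.0177 ⇒ V=3.0177 continue  boundary S*=-
step 0: (k=0,j=0): S=100.5400, (K−S)⁺=0.0000, hold=7.5477 ⇒ V=7.5477 continue  boundary S*=-

price = 7.5477
boundary = - - - 61.6175 72.5408
tree:
7.5477
12.1658 3.0177
19.0023 5.4833 0.5753
28.4125 9.8578 1.1528 0.0000
37.6909 17.4892 2.3101 0.0000 0.0000
45.5722 28.4125 4.6294 0.0000 0.0000 0.0000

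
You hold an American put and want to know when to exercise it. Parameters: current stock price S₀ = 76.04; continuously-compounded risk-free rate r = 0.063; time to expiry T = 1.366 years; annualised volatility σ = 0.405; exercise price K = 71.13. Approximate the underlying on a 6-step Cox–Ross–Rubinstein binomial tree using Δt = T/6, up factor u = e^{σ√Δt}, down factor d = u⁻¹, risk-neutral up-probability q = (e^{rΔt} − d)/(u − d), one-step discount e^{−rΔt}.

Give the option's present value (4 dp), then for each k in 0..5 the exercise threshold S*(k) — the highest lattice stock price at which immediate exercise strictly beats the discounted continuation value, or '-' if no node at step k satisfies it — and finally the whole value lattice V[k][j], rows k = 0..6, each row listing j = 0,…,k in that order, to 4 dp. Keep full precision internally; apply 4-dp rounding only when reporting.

price = 8.9939
boundary = - - - 42.5862 51.6646 42.5862
tree:
8.9939
13.7391 4.3006
20.2527 7.3380 1.2534
28.5438 12.1863 2.4881 0.0000
36.0270 19.4654 4.9394 0.0000 0.0000
42.1953 28.5438 9.8054 0.0000 0.0000 0.0000
47.2796 36.0270 19.4654 0.0000 0.0000 0.0000 0.0000

params: Δt=0.22767 u=1.21318 d=0.82428 q=0.48899 e^(-rΔt)=0.98576
t_6 payoffs: 47.2796 36.0270 19.4654 0.0000 0.0000 0.0000 0.0000
t_5: node(5,0) S=28.9347 payoff=42.1953 vs cont=41.1823 → 42.1953 [stop]  node(5,1) S=42.5862 payoff=28.5438 vs cont=27.5309 → 28.5438 [stop]  node(5,2) S=62.6783 payoff=8.4517 vs cont=9.8054 → 9.8054 [wait]  node(5,3) S=92.2501 payoff=0.0000 vs cont=0.0000 → 0.0000 [wait]  node(5,4) S=135.7737 payoff=0.0000 vs cont=0.0000 → 0.0000 [wait]  node(5,5) S=199.8319 payoff=0.0000 vs cont=0.0000 → 0.0000 [wait]  ⇒ S*(5)=42.5862
t_4: node(4,0) S=35.1030 payoff=36.0270 vs cont=35.0141 → 36.0270 [stop]  node(4,1) S=51.6646 payoff=19.4654 vs cont=19.1050 → 19.4654 [stop]  node(4,2) S=76.0400 payoff=0.0000 vs cont=4.9394 → 4.9394 [wait]  node(4,3) S=111.9158 payoff=0.0000 vs cont=0.0000 → 0.0000 [wait]  node(4,4) S=164.7177 payoff=0.0000 vs cont=0.0000 → 0.0000 [wait]  ⇒ S*(4)=51.6646
t_3: node(3,0) S=42.5862 payoff=28.5438 vs cont=27.5309 → 28.5438 [stop]  node(3,1) S=62.6783 payoff=8.4517 vs cont=12.1863 → 12.1863 [wait]  node(3,2) S=92.2501 payoff=0.0000 vs cont=2.4881 → 2.4881 [wait]  node(3,3) S=135.7737 payoff=0.0000 vs cont=0.0000 → 0.0000 [wait]  ⇒ S*(3)=42.5862
t_2: node(2,0) S=51.6646 payoff=19.4654 vs cont=20.2527 → 20.2527 [wait]  node(2,1) S=76.0400 payoff=0.0000 vs cont=7.3380 → 7.3380 [wait]  node(2,2) S=111.9158 payoff=0.0000 vs cont=1.2534 → 1.2534 [wait]  ⇒ S*(2)=-
t_1: node(1,0) S=62.6783 payoff=8.4517 vs cont=13.7391 → 13.7391 [wait]  node(1,1) S=92.2501 payoff=0.0000 vs cont=4.3006 → 4.3006 [wait]  ⇒ S*(1)=-
t_0: node(0,0) S=76.0400 payoff=0.0000 vs cont=8.9939 → 8.9939 [wait]  ⇒ S*(0)=-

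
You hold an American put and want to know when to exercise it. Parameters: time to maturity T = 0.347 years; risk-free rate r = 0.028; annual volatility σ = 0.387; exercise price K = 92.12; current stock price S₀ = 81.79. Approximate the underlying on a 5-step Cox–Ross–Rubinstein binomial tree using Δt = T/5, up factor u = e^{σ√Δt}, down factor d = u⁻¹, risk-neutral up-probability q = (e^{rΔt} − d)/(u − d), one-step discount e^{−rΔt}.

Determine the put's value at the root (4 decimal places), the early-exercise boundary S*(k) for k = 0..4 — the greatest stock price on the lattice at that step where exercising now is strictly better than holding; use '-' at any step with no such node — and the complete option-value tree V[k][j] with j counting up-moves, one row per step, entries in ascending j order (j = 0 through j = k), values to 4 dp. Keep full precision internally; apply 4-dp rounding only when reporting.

params: Δt=0.06940 u=1.10733 d=0.90307 q=0.48406 e^(-rΔt)=0.99806
t_5 payoffs: 42.9934 31.8821 18.2576 1.5516 0.0000 0.0000
t_4: node(4,0) S=54.3993 payoff=37.7207 vs cont=37.5418 → 37.7207 [stop]  node(4,1) S=66.7032 payoff=25.4168 vs cont=25.2379 → 25.4168 [stop]  node(4,2) S=81.7900 payoff=10.3300 vs cont=10.1512 → 10.3300 [stop]  node(4,3) S=100.2891 payoff=0.0000 vs cont=0.7990 → 0.7990 [wait]  node(4,4) S=122.9722 payoff=0.0000 vs cont=0.0000 → 0.0000 [wait]  ⇒ S*(4)=81.7900
t_3: node(3,0) S=60.2379 payoff=31.8821 vs cont=31.7032 → 31.8821 [stop]  node(3,1) S=73.8624 payoff=18.2576 vs cont=18.0787 → 18.2576 [stop]  node(3,2) S=90.5684 payoff=1.5516 vs cont=5.7053 → 5.7053 [wait]  node(3,3) S=111.0530 payoff=0.0000 vs cont=0.4114 → 0.4114 [wait]  ⇒ S*(3)=73.8624
t_2: node(2,0) S=66.7032 payoff=25.4168 vs cont=25.2379 → 25.4168 [stop]  node(2,1) S=81.7900 payoff=10.3300 vs cont=12.1579 → 12.1579 [wait]  node(2,2) S=100.2891 payoff=0.0000 vs cont=3.1367 → 3.1367 [wait]  ⇒ S*(2)=66.7032
t_1: node(1,0) S=73.8624 payoff=18.2576 vs cont=18.9619 → 18.9619 [wait]  node(1,1) S=90.5684 payoff=1.5516 vs cont=7.7760 → 7.7760 [wait]  ⇒ S*(1)=-
t_0: node(0,0) S=81.7900 payoff=10.3300 vs cont=13.5210 → 13.5210 [wait]  ⇒ S*(0)=-

price = 13.5210
boundary = - - 66.7032 73.8624 81.7900
tree:
13.5210
18.9619 7.7760
25.4168 12.1579 3.1367
31.8821 18.2576 5.7053 0.4114
37.7207 25.4168 10.3300 0.7990 0.0000
42.9934 31.8821 18.2576 1.5516 0.0000 0.0000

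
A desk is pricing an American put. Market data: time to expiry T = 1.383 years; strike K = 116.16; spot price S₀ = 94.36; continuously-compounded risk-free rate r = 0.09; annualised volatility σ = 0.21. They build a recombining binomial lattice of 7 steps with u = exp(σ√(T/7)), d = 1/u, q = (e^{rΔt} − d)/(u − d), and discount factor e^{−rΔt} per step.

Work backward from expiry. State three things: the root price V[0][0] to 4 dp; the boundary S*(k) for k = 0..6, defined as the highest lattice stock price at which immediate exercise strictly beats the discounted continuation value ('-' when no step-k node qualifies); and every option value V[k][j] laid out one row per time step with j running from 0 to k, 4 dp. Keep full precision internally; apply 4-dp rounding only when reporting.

price = 21.8000
boundary = 94.3600 85.9507 94.3600 85.9507 94.3600 103.5920 94.3600
tree:
21.8000
30.2093 13.2124
37.8691 21.8000 7.2175
44.8463 30.2093 12.8215 3.2615
51.2017 37.8691 21.8000 6.5225 0.9300
56.9907 44.8463 30.2093 12.5680 2.2152 0.0000
62.2638 51.2017 37.8691 21.8000 5.2764 0.0000 0.0000
67.0670 56.9907 44.8463 30.2093 12.5680 0.0000 0.0000 0.0000

Δt=0.19757, u=1.09784, d=0.91088, q=0.57264, disc=e^(-rΔt)=0.98238
k=7 terminal: V=max(K-S,0) → 67.0670 56.9907 44.8463 30.2093 12.5680 0.0000 0.0000 0.0000
k=6: j=0 S=53.8962 intr=62.2638 cont=60.2166 V=62.2638[EX]; j=1 S=64.9583 intr=51.2017 cont=49.1545 V=51.2017[EX]; j=2 S=78.2909 intr=37.8691 cont=35.8219 V=37.8691[EX]; j=3 S=94.3600 intr=21.8000 cont=19.7528 V=21.8000[EX]; j=4 S=113.7273 intr=2.4327 cont=5.2764 V=5.2764[hold]; j=5 S=137.0696 intr=0.0000 cont=0.0000 V=0.0000[hold]; j=6 S=165.2030 intr=0.0000 cont=0.0000 V=0.0000[hold]  S*(6)=94.3600
k=5: j=0 S=59.1693 intr=56.9907 cont=54.9435 V=56.9907[EX]; j=1 S=71.3137 intr=44.8463 cont=42.7991 V=44.8463[EX]; j=2 S=85.9507 intr=30.2093 cont=28.1620 V=30.2093[EX]; j=3 S=103.5920 intr=12.5680 cont=12.1204 V=12.5680[EX]; j=4 S=124.8541 intr=0.0000 cont=2.2152 V=2.2152[hold]; j=5 S=150.4802 intr=0.0000 cont=0.0000 V=0.0000[hold]  S*(5)=103.5920
k=4: j=0 S=64.9583 intr=51.2017 cont=49.1545 V=51.2017[EX]; j=1 S=78.2909 intr=37.8691 cont=35.8219 V=37.8691[EX]; j=2 S=94.3600 intr=21.8000 cont=19.7528 V=21.8000[EX]; j=3 S=113.7273 intr=2.4327 cont=6.5225 V=6.5225[hold]; j=4 S=137.0696 intr=0.0000 cont=0.9300 V=0.9300[hold]  S*(4)=94.3600
k=3: j=0 S=71.3137 intr=44.8463 cont=42.7991 V=44.8463[EX]; j=1 S=85.9507 intr=30.2093 cont=28.1620 V=30.2093[EX]; j=2 S=103.5920 intr=12.5680 cont=12.8215 V=12.8215[hold]; j=3 S=124.8541 intr=0.0000 cont=3.2615 V=3.2615[hold]  S*(3)=85.9507
k=2: j=0 S=78.2909 intr=37.8691 cont=35.8219 V=37.8691[EX]; j=1 S=94.3600 intr=21.8000 cont=19.8953 V=21.8000[EX]; j=2 S=113.7273 intr=2.4327 cont=7.2175 V=7.2175[hold]  S*(2)=94.3600
k=1: j=0 S=85.9507 intr=30.2093 cont=28.1620 V=30.2093[EX]; j=1 S=103.5920 intr=12.5680 cont=13.2124 V=13.2124[hold]  S*(1)=85.9507
k=0: j=0 S=94.3600 intr=21.8000 cont=20.1153 V=21.8000[EX]  S*(0)=94.3600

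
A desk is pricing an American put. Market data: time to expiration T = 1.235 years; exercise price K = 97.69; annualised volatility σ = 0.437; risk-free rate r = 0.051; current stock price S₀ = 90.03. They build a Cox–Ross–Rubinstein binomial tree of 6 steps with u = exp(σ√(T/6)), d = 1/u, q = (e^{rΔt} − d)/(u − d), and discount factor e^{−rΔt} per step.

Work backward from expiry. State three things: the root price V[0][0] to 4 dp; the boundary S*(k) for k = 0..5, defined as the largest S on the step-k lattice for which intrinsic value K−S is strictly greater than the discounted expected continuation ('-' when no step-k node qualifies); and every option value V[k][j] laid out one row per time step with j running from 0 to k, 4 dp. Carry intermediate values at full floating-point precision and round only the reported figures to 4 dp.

Δt=0.20583  u=1.21928  d=0.82016  q=0.47704  discount=0.98956
step 6 (expiry): payoffs max(K−S,0) = 70.2892 56.9547 37.1309 7.6600 0.0000 0.0000 0.0000
step 5: (k=5,j=0): S=33.4093, (K−S)⁺=64.2807, hold=63.2606 ⇒ V=64.2807 exercise | (k=5,j=1): S=49.6678, (K−S)⁺=48.0222, hold=47.0020 ⇒ V=48.0222 exercise | (k=5,j=2): S=73.8386, (K−S)⁺=23.8514, hold=22.8313 ⇒ V=23.8514 exercise | (k=5,j=3): S=109.7719, (K−S)⁺=0.0000, hold=3.9641 ⇒ V=3.9641 continue | (k=5,j=4): S=163.1922, (K−S)⁺=0.0000, hold=0.0000 ⇒ V=0.0000 continue | (k=5,j=5): S=242.6093, (K−S)⁺=0.0000, hold=0.0000 ⇒ V=0.0000 continue  boundary S*=73.8386
step 4: (k=4,j=0): S=40.7353, (K−S)⁺=56.9547, hold=55.9346 ⇒ V=56.9547 exercise | (k=4,j=1): S=60.5591, (K−S)⁺=37.1309, hold=36.1108 ⇒ V=37.1309 exercise | (k=4,j=2): S=90.0300, (K−S)⁺=7.6600, hold=14.2145 ⇒ V=14.2145 continue | (k=4,j=3): S=133.8429, (K−S)⁺=0.0000, hold=2.0514 ⇒ V=2.0514 continue | (k=4,j=4): S=198.9773, (K−S)⁺=0.0000, hold=0.0000 ⇒ V=0.0000 continue  boundary S*=60.5591
step 3: (k=3,j=0): S=49.6678, (K−S)⁺=48.0222, hold=47.0020 ⇒ V=48.0222 exercise | (k=3,j=1): S=73.8386, (K−S)⁺=23.8514, hold=25.9254 ⇒ V=25.9254 continue | (k=3,j=2): S=109.7719, (K−S)⁺=0.0000, hold=8.3244 ⇒ V=8.3244 continue | (k=3,j=3): S=163.1922, (K−S)⁺=0.0000, hold=1.0616 ⇒ V=1.0616 continue  boundary S*=49.6678
step 2: (k=2,j=0): S=60.5591, (K−S)⁺=37.1309, hold=37.0898 ⇒ V=37.1309 exercise | (k=2,j=1): S=90.0300, (K−S)⁺=7.6600, hold=17.3460 ⇒ V=17.3460 continue | (k=2,j=2): S=133.8429, (K−S)⁺=0.0000, hold=4.8090 ⇒ V=4.8090 continue  boundary S*=60.5591
step 1: (k=1,j=0): S=73.8386, (K−S)⁺=23.8514, hold=27.4036 ⇒ V=27.4036 continue | (k=1,j=1): S=109.7719, (K−S)⁺=0.0000, hold=11.2467 ⇒ V=11.2467 continue  boundary S*=-
step 0: (k=0,j=0): S=90.0300, (K−S)⁺=7.6600, hold=19.4905 ⇒ V=19.4905 continue  boundary S*=-

price = 19.4905
boundary = - - 60.5591 49.6678 60.5591 73.8386
tree:
19.4905
27.4036 11.2467
37.1309 17.3460 4.8090
48.0222 25.9254 8.3244 1.0616
56.9547 37.1309 14.2145 2.0514 0.0000
64.2807 48.0222 23.8514 3.9641 0.0000 0.0000
70.2892 56.9547 37.1309 7.6600 0.0000 0.0000 0.0000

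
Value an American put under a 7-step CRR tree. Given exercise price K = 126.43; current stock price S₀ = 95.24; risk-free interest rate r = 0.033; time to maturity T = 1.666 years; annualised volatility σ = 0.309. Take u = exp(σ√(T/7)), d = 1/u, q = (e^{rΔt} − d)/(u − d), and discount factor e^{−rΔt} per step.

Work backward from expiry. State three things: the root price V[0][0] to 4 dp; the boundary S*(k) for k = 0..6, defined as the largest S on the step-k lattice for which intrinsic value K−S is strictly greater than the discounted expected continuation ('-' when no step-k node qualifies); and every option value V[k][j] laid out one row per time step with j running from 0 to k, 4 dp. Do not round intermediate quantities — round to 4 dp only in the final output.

price = 34.2454
boundary = - - 70.4503 81.9127 70.4503 81.9127 95.2400
tree:
34.2454
44.5545 24.0012
55.9797 33.3076 14.6418
65.8381 44.5173 22.1049 7.0617
74.3170 55.9797 32.1378 11.9538 2.0521
81.6094 65.8381 44.5173 19.6911 4.0431 0.0000
87.8813 74.3170 55.9797 31.1900 7.9658 0.0000 0.0000
93.2756 81.6094 65.8381 44.5173 15.6943 0.0000 0.0000 0.0000

Δt=0.23800  u=1.16270  d=0.86007  q=0.48844  discount=0.99218
step 7 (expiry): payoffs max(K−S,0) = 93.2756 81.6094 65.8381 44.5173 15.6943 0.0000 0.0000 0.0000
step 6: (k=6,j=0): S=38.5487, (K−S)⁺=87.8813, hold=86.8922 ⇒ V=87.8813 exercise | (k=6,j=1): S=52.1130, (K−S)⁺=74.3170, hold=73.3279 ⇒ V=74.3170 exercise | (k=6,j=2): S=70.4503, (K−S)⁺=55.9797, hold=54.9906 ⇒ V=55.9797 exercise | (k=6,j=3): S=95.2400, (K−S)⁺=31.1900, hold=30.2009 ⇒ V=31.1900 exercise | (k=6,j=4): S=128.7526, (K−S)⁺=0.0000, hold=7.9658 ⇒ V=7.9658 continue | (k=6,j=5): S=174.0575, (K−S)⁺=0.0000, hold=0.0000 ⇒ V=0.0000 continue | (k=6,j=6): S=235.3040, (K−S)⁺=0.0000, hold=0.0000 ⇒ V=0.0000 continue  boundary S*=95.2400
step 5: (k=5,j=0): S=44.8206, (K−S)⁺=81.6094, hold=80.6203 ⇒ V=81.6094 exercise | (k=5,j=1): S=60.5919, (K−S)⁺=65.8381, hold=64.8490 ⇒ V=65.8381 exercise | (k=5,j=2): S=81.9127, (K−S)⁺=44.5173, hold=43.5282 ⇒ V=44.5173 exercise | (k=5,j=3): S=110.7357, (K−S)⁺=15.6943, hold=19.6911 ⇒ V=19.6911 continue | (k=5,j=4): S=149.7009, (K−S)⁺=0.0000, hold=4.0431 ⇒ V=4.0431 continue | (k=5,j=5): S=202.3769, (K−S)⁺=0.0000, hold=0.0000 ⇒ V=0.0000 continue  boundary S*=81.9127
step 4: (k=4,j=0): S=52.1130, (K−S)⁺=74.3170, hold=73.3279 ⇒ V=74.3170 exercise | (k=4,j=1): S=70.4503, (K−S)⁺=55.9797, hold=54.9906 ⇒ V=55.9797 exercise | (k=4,j=2): S=95.2400, (K−S)⁺=31.1900, hold=32.1378 ⇒ V=32.1378 continue | (k=4,j=3): S=128.7526, (K−S)⁺=0.0000, hold=11.9538 ⇒ V=11.9538 continue | (k=4,j=4): S=174.0575, (K−S)⁺=0.0000, hold=2.0521 ⇒ V=2.0521 continue  boundary S*=70.4503
step 3: (k=3,j=0): S=60.5919, (K−S)⁺=65.8381, hold=64.8490 ⇒ V=65.8381 exercise | (k=3,j=1): S=81.9127, (K−S)⁺=44.5173, hold=43.9876 ⇒ V=44.5173 exercise | (k=3,j=2): S=110.7357, (K−S)⁺=15.6943, hold=22.1049 ⇒ V=22.1049 continue | (k=3,j=3): S=149.7009, (K−S)⁺=0.0000, hold=7.0617 ⇒ V=7.0617 continue  boundary S*=81.9127
step 2: (k=2,j=0): S=70.4503, (K−S)⁺=55.9797, hold=54.9906 ⇒ V=55.9797 exercise | (k=2,j=1): S=95.2400, (K−S)⁺=31.1900, hold=33.3076 ⇒ V=33.3076 continue | (k=2,j=2): S=128.7526, (K−S)⁺=0.0000, hold=14.6418 ⇒ V=14.6418 continue  boundary S*=70.4503
step 1: (k=1,j=0): S=81.9127, (K−S)⁺=44.5173, hold=44.5545 ⇒ V=44.5545 continue | (k=1,j=1): S=110.7357, (K−S)⁺=15.6943, hold=24.0012 ⇒ V=24.0012 continue  boundary S*=-
step 0: (k=0,j=0): S=95.2400, (K−S)⁺=31.1900, hold=34.2454 ⇒ V=34.2454 continue  boundary S*=-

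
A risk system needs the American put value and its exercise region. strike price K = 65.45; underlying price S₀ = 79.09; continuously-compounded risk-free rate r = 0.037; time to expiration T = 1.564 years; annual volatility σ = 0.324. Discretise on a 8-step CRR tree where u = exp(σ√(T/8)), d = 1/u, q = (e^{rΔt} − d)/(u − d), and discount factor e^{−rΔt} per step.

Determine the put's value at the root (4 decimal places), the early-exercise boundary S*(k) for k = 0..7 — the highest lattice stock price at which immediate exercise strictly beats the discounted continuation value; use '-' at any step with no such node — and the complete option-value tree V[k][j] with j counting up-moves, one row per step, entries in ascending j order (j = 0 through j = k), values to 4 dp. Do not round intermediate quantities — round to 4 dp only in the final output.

params: Δt=0.19550 u=1.15403 d=0.86653 q=0.48950 e^(-rΔt)=0.99279
t_8 payoffs: 40.3084 31.9669 20.8580 6.0633 0.0000 0.0000 0.0000 0.0000 0.0000
t_7: node(7,0) S=29.0141 payoff=36.4359 vs cont=35.9642 → 36.4359 [stop]  node(7,1) S=38.6404 payoff=26.8096 vs cont=26.3379 → 26.8096 [stop]  node(7,2) S=51.4604 payoff=13.9896 vs cont=13.5179 → 13.9896 [stop]  node(7,3) S=68.5339 payoff=0.0000 vs cont=3.0730 → 3.0730 [wait]  node(7,4) S=91.2720 payoff=0.0000 vs cont=0.0000 → 0.0000 [wait]  node(7,5) S=121.5542 payoff=0.0000 vs cont=0.0000 → 0.0000 [wait]  node(7,6) S=161.8833 payoff=0.0000 vs cont=0.0000 → 0.0000 [wait]  node(7,7) S=215.5928 payoff=0.0000 vs cont=0.0000 → 0.0000 [wait]  ⇒ S*(7)=51.4604
t_6: node(6,0) S=33.4831 payoff=31.9669 vs cont=31.4952 → 31.9669 [stop]  node(6,1) S=44.5920 payoff=20.8580 vs cont=20.3862 → 20.8580 [stop]  node(6,2) S=59.3867 payoff=6.0633 vs cont=8.5836 → 8.5836 [wait]  node(6,3) S=79.0900 payoff=0.0000 vs cont=1.5575 → 1.5575 [wait]  node(6,4) S=105.3304 payoff=0.0000 vs cont=0.0000 → 0.0000 [wait]  node(6,5) S=140.2768 payoff=0.0000 vs cont=0.0000 → 0.0000 [wait]  node(6,6) S=186.8177 payoff=0.0000 vs cont=0.0000 → 0.0000 [wait]  ⇒ S*(6)=44.5920
t_5: node(5,0) S=38.6404 payoff=26.8096 vs cont=26.3379 → 26.8096 [stop]  node(5,1) S=51.4604 payoff=13.9896 vs cont=14.7427 → 14.7427 [wait]  node(5,2) S=68.5339 payoff=0.0000 vs cont=5.1073 → 5.1073 [wait]  node(5,3) S=91.2720 payoff=0.0000 vs cont=0.7894 → 0.7894 [wait]  node(5,4) S=121.5542 payoff=0.0000 vs cont=0.0000 → 0.0000 [wait]  node(5,5) S=161.8833 payoff=0.0000 vs cont=0.0000 → 0.0000 [wait]  ⇒ S*(5)=38.6404
t_4: node(4,0) S=44.5920 payoff=20.8580 vs cont=20.7522 → 20.8580 [stop]  node(4,1) S=59.3867 payoff=6.0633 vs cont=9.9539 → 9.9539 [wait]  node(4,2) S=79.0900 payoff=0.0000 vs cont=2.9721 → 2.9721 [wait]  node(4,3) S=105.3304 payoff=0.0000 vs cont=0.4001 → 0.4001 [wait]  node(4,4) S=140.2768 payoff=0.0000 vs cont=0.0000 → 0.0000 [wait]  ⇒ S*(4)=44.5920
t_3: node(3,0) S=51.4604 payoff=13.9896 vs cont=15.4086 → 15.4086 [wait]  node(3,1) S=68.5339 payoff=0.0000 vs cont=6.4892 → 6.4892 [wait]  node(3,2) S=91.2720 payoff=0.0000 vs cont=1.7007 → 1.7007 [wait]  node(3,3) S=121.5542 payoff=0.0000 vs cont=0.2028 → 0.2028 [wait]  ⇒ S*(3)=-
t_2: node(2,0) S=59.3867 payoff=6.0633 vs cont=10.9630 → 10.9630 [wait]  node(2,1) S=79.0900 payoff=0.0000 vs cont=4.1154 → 4.1154 [wait]  node(2,2) S=105.3304 payoff=0.0000 vs cont=0.9605 → 0.9605 [wait]  ⇒ S*(2)=-
t_1: node(1,0) S=68.5339 payoff=0.0000 vs cont=7.5562 → 7.5562 [wait]  node(1,1) S=91.2720 payoff=0.0000 vs cont=2.5525 → 2.5525 [wait]  ⇒ S*(1)=-
t_0: node(0,0) S=79.0900 payoff=0.0000 vs cont=5.0701 → 5.0701 [wait]  ⇒ S*(0)=-

price = 5.0701
boundary = - - - - 44.5920 38.6404 44.5920 51.4604
tree:
5.0701
7.5562 2.5525
10.9630 4.1154 0.9605
15.4086 6.4892 1.7007 0.2028
20.8580 9.9539 2.9721 0.4001 0.0000
26.8096 14.7427 5.1073 0.7894 0.0000 0.0000
31.9669 20.8580 8.5836 1.5575 0.0000 0.0000 0.0000
36.4359 26.8096 13.9896 3.0730 0.0000 0.0000 0.0000 0.0000
40.3084 31.9669 20.8580 6.0633 0.0000 0.0000 0.0000 0.0000 0.0000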